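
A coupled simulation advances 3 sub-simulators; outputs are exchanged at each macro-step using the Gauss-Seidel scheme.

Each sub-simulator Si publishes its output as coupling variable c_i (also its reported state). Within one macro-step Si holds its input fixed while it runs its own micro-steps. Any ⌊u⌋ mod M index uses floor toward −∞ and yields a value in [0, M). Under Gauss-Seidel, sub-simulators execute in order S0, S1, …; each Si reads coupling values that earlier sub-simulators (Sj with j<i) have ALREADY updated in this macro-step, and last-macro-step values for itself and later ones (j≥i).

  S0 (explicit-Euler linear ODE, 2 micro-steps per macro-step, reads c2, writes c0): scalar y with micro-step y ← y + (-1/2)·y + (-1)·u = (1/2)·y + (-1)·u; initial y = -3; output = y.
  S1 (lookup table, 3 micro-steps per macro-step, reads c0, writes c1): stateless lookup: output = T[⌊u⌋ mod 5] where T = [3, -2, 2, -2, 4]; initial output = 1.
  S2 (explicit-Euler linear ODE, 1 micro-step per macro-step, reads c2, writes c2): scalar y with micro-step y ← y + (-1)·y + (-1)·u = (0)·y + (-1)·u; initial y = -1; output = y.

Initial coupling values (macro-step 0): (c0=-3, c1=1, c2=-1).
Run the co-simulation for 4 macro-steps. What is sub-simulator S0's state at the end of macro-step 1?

S0 state at macro-step 1 = 3/4

macro 1: S0 reads c2=-1 → after 2×micro: 3/4; S1 reads c0=3/4 → after 3×micro: 3; S2 reads c2=-1 → after 1×micro: 1 ⇒ (c0=3/4, c1=3, c2=1)
macro 2: S0 reads c2=1 → after 2×micro: -21/16; S1 reads c0=-21/16 → after 3×micro: -2; S2 reads c2=1 → after 1×micro: -1 ⇒ (c0=-21/16, c1=-2, c2=-1)
macro 3: S0 reads c2=-1 → after 2×micro: 75/64; S1 reads c0=75/64 → after 3×micro: -2; S2 reads c2=-1 → after 1×micro: 1 ⇒ (c0=75/64, c1=-2, c2=1)
macro 4: S0 reads c2=1 → after 2×micro: -309/256; S1 reads c0=-309/256 → after 3×micro: -2; S2 reads c2=1 → after 1×micro: -1 ⇒ (c0=-309/256, c1=-2, c2=-1)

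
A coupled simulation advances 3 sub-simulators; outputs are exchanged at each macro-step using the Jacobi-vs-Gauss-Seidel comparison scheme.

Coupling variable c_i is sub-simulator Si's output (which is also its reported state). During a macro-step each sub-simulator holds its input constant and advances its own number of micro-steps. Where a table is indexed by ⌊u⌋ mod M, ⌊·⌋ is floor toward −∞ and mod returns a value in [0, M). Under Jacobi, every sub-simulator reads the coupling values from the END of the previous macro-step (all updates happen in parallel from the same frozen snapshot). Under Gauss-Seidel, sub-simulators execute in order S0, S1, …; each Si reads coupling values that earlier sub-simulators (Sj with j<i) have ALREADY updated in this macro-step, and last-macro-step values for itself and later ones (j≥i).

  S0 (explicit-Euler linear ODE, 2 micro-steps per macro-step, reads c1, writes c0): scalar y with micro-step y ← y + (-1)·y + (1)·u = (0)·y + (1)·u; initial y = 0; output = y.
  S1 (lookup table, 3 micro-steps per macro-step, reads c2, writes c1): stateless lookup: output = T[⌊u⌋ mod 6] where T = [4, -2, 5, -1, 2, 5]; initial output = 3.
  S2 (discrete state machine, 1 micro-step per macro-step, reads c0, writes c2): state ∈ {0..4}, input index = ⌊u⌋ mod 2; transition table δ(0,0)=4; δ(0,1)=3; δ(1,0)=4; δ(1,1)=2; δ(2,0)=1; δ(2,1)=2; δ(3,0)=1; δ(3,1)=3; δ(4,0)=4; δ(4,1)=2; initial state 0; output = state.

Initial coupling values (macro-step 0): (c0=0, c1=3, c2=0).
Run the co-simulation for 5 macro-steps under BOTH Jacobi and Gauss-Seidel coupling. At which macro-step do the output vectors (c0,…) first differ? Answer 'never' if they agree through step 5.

[Jacobi] macro 1: S0 reads c1=3 → after 2×micro: 3; S1 reads c2=0 → after 3×micro: 4; S2 reads c0=0 → after 1×micro: 4 ⇒ (c0=3, c1=4, c2=4)
[Jacobi] macro 2: S0 reads c1=4 → after 2×micro: 4; S1 reads c2=4 → after 3×micro: 2; S2 reads c0=3 → after 1×micro: 2 ⇒ (c0=4, c1=2, c2=2)
[Jacobi] macro 3: S0 reads c1=2 → after 2×micro: 2; S1 reads c2=2 → after 3×micro: 5; S2 reads c0=4 → after 1×micro: 1 ⇒ (c0=2, c1=5, c2=1)
[Jacobi] macro 4: S0 reads c1=5 → after 2×micro: 5; S1 reads c2=1 → after 3×micro: -2; S2 reads c0=2 → after 1×micro: 4 ⇒ (c0=5, c1=-2, c2=4)
[Jacobi] macro 5: S0 reads c1=-2 → after 2×micro: -2; S1 reads c2=4 → after 3×micro: 2; S2 reads c0=5 → after 1×micro: 2 ⇒ (c0=-2, c1=2, c2=2)
[Gauss-Seidel] macro 1: S0 reads c1=3 → after 2×micro: 3; S1 reads c2=0 → after 3×micro: 4; S2 reads c0=3 → after 1×micro: 3 ⇒ (c0=3, c1=4, c2=3)
[Gauss-Seidel] macro 2: S0 reads c1=4 → after 2×micro: 4; S1 reads c2=3 → after 3×micro: -1; S2 reads c0=4 → after 1×micro: 1 ⇒ (c0=4, c1=-1, c2=1)
[Gauss-Seidel] macro 3: S0 reads c1=-1 → after 2×micro: -1; S1 reads c2=1 → after 3×micro: -2; S2 reads c0=-1 → after 1×micro: 2 ⇒ (c0=-1, c1=-2, c2=2)
[Gauss-Seidel] macro 4: S0 reads c1=-2 → after 2×micro: -2; S1 reads c2=2 → after 3×micro: 5; S2 reads c0=-2 → after 1×micro: 1 ⇒ (c0=-2, c1=5, c2=1)
[Gauss-Seidel] macro 5: S0 reads c1=5 → after 2×micro: 5; S1 reads c2=1 → after 3×micro: -2; S2 reads c0=5 → after 1×micro: 2 ⇒ (c0=5, c1=-2, c2=2)

first divergence at macro-step: 1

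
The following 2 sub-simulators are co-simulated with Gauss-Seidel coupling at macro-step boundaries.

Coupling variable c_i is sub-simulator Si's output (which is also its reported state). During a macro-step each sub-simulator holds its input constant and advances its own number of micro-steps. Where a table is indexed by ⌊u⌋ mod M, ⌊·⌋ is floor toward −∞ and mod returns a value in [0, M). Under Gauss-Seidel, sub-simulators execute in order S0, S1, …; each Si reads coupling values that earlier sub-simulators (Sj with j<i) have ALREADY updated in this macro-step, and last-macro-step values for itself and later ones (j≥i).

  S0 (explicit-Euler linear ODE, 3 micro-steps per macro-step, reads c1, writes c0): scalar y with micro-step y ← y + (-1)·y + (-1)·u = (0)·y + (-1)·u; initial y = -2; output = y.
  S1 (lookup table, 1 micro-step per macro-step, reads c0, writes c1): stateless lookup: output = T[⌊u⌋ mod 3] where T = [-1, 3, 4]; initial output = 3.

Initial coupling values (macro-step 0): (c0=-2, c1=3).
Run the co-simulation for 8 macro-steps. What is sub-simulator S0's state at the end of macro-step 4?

macro 1: S0 reads c1=3 → after 3×micro: -3; S1 reads c0=-3 → after 1×micro: -1 ⇒ (c0=-3, c1=-1)
macro 2: S0 reads c1=-1 → after 3×micro: 1; S1 reads c0=1 → after 1×micro: 3 ⇒ (c0=1, c1=3)
macro 3: S0 reads c1=3 → after 3×micro: -3; S1 reads c0=-3 → after 1×micro: -1 ⇒ (c0=-3, c1=-1)
macro 4: S0 reads c1=-1 → after 3×micro: 1; S1 reads c0=1 → after 1×micro: 3 ⇒ (c0=1, c1=3)
macro 5: S0 reads c1=3 → after 3×micro: -3; S1 reads c0=-3 → after 1×micro: -1 ⇒ (c0=-3, c1=-1)
macro 6: S0 reads c1=-1 → after 3×micro: 1; S1 reads c0=1 → after 1×micro: 3 ⇒ (c0=1, c1=3)
macro 7: S0 reads c1=3 → after 3×micro: -3; S1 reads c0=-3 → after 1×micro: -1 ⇒ (c0=-3, c1=-1)
macro 8: S0 reads c1=-1 → after 3×micro: 1; S1 reads c0=1 → after 1×micro: 3 ⇒ (c0=1, c1=3)

S0 state at macro-step 4 = 1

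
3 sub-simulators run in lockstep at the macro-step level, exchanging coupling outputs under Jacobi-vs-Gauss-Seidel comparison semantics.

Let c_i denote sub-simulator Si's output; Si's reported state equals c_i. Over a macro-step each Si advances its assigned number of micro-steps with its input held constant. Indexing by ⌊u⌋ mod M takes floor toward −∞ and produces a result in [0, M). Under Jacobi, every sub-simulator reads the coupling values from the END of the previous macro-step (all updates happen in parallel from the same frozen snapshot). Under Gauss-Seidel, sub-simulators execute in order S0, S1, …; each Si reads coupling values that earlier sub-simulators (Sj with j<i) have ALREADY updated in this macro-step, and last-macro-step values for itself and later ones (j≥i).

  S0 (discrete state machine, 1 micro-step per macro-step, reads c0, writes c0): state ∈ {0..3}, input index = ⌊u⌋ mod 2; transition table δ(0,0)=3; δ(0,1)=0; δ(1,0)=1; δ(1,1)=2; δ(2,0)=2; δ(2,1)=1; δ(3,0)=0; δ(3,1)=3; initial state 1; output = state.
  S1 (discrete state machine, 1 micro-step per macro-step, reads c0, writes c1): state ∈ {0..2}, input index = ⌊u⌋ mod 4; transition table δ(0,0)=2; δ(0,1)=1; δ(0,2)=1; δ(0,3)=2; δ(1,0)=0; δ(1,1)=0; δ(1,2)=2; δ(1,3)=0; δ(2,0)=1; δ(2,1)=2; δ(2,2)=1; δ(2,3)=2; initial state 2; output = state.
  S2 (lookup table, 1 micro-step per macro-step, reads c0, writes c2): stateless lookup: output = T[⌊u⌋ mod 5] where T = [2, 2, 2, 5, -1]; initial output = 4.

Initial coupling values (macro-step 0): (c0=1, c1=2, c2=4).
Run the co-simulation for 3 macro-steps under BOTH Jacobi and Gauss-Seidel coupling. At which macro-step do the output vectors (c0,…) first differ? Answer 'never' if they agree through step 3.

first divergence at macro-step: 1

[Jacobi] macro 1: S0 reads c0=1 → after 1×micro: 2; S1 reads c0=1 → after 1×micro: 2; S2 reads c0=1 → after 1×micro: 2 ⇒ (c0=2, c1=2, c2=2)
[Jacobi] macro 2: S0 reads c0=2 → after 1×micro: 2; S1 reads c0=2 → after 1×micro: 1; S2 reads c0=2 → after 1×micro: 2 ⇒ (c0=2, c1=1, c2=2)
[Jacobi] macro 3: S0 reads c0=2 → after 1×micro: 2; S1 reads c0=2 → after 1×micro: 2; S2 reads c0=2 → after 1×micro: 2 ⇒ (c0=2, c1=2, c2=2)
[Gauss-Seidel] macro 1: S0 reads c0=1 → after 1×micro: 2; S1 reads c0=2 → after 1×micro: 1; S2 reads c0=2 → after 1×micro: 2 ⇒ (c0=2, c1=1, c2=2)
[Gauss-Seidel] macro 2: S0 reads c0=2 → after 1×micro: 2; S1 reads c0=2 → after 1×micro: 2; S2 reads c0=2 → after 1×micro: 2 ⇒ (c0=2, c1=2, c2=2)
[Gauss-Seidel] macro 3: S0 reads c0=2 → after 1×micro: 2; S1 reads c0=2 → after 1×micro: 1; S2 reads c0=2 → after 1×micro: 2 ⇒ (c0=2, c1=1, c2=2)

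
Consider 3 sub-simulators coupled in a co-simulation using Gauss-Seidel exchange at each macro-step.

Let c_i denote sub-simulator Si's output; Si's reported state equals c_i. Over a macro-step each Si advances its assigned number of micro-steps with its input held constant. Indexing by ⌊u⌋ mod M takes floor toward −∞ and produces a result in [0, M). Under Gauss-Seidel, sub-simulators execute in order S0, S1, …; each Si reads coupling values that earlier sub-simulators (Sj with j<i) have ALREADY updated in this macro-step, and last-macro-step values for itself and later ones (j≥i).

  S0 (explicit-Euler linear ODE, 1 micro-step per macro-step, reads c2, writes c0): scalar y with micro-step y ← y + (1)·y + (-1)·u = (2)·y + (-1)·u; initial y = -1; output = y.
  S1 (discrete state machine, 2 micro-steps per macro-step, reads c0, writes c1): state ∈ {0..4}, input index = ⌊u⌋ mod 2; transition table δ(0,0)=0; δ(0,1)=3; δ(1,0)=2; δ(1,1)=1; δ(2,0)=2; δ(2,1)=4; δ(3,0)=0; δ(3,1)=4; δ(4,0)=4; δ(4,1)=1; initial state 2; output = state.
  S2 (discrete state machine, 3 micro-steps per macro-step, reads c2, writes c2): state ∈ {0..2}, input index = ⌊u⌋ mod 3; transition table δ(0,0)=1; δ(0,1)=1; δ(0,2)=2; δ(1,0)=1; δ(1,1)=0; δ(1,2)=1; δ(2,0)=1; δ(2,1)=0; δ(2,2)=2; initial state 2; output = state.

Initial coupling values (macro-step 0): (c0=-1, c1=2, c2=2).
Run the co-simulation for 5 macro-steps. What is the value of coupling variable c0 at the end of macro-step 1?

c0 at macro-step 1 = -4

macro 1: S0 reads c2=2 → after 1×micro: -4; S1 reads c0=-4 → after 2×micro: 2; S2 reads c2=2 → after 3×micro: 2 ⇒ (c0=-4, c1=2, c2=2)
macro 2: S0 reads c2=2 → after 1×micro: -10; S1 reads c0=-10 → after 2×micro: 2; S2 reads c2=2 → after 3×micro: 2 ⇒ (c0=-10, c1=2, c2=2)
macro 3: S0 reads c2=2 → after 1×micro: -22; S1 reads c0=-22 → after 2×micro: 2; S2 reads c2=2 → after 3×micro: 2 ⇒ (c0=-22, c1=2, c2=2)
macro 4: S0 reads c2=2 → after 1×micro: -46; S1 reads c0=-46 → after 2×micro: 2; S2 reads c2=2 → after 3×micro: 2 ⇒ (c0=-46, c1=2, c2=2)
macro 5: S0 reads c2=2 → after 1×micro: -94; S1 reads c0=-94 → after 2×micro: 2; S2 reads c2=2 → after 3×micro: 2 ⇒ (c0=-94, c1=2, c2=2)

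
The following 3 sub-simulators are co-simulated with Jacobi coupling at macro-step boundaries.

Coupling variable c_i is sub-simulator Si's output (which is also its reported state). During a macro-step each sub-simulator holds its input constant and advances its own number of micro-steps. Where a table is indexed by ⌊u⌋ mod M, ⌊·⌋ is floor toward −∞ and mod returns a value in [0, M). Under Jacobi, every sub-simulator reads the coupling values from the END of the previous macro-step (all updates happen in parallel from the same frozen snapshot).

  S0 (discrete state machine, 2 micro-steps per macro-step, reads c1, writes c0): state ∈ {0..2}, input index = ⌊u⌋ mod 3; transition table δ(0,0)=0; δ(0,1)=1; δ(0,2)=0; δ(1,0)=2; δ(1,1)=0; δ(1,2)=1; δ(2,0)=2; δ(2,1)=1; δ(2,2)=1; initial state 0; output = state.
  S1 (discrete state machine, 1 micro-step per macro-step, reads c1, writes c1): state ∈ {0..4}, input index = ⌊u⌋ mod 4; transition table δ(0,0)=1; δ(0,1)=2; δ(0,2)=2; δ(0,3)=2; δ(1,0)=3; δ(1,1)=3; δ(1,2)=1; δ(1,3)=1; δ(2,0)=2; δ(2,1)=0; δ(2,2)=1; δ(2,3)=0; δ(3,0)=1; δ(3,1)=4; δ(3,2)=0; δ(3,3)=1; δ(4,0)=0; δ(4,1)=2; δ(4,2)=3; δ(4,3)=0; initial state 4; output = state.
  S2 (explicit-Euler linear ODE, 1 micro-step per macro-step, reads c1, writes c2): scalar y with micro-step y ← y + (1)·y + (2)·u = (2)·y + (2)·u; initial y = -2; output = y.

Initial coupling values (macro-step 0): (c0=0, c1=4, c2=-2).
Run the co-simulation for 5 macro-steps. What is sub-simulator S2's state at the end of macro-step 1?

S2 state at macro-step 1 = 4

macro 1: S0 reads c1=4 → after 2×micro: 0; S1 reads c1=4 → after 1×micro: 0; S2 reads c1=4 → after 1×micro: 4 ⇒ (c0=0, c1=0, c2=4)
macro 2: S0 reads c1=0 → after 2×micro: 0; S1 reads c1=0 → after 1×micro: 1; S2 reads c1=0 → after 1×micro: 8 ⇒ (c0=0, c1=1, c2=8)
macro 3: S0 reads c1=1 → after 2×micro: 0; S1 reads c1=1 → after 1×micro: 3; S2 reads c1=1 → after 1×micro: 18 ⇒ (c0=0, c1=3, c2=18)
macro 4: S0 reads c1=3 → after 2×micro: 0; S1 reads c1=3 → after 1×micro: 1; S2 reads c1=3 → after 1×micro: 42 ⇒ (c0=0, c1=1, c2=42)
macro 5: S0 reads c1=1 → after 2×micro: 0; S1 reads c1=1 → after 1×micro: 3; S2 reads c1=1 → after 1×micro: 86 ⇒ (c0=0, c1=3, c2=86)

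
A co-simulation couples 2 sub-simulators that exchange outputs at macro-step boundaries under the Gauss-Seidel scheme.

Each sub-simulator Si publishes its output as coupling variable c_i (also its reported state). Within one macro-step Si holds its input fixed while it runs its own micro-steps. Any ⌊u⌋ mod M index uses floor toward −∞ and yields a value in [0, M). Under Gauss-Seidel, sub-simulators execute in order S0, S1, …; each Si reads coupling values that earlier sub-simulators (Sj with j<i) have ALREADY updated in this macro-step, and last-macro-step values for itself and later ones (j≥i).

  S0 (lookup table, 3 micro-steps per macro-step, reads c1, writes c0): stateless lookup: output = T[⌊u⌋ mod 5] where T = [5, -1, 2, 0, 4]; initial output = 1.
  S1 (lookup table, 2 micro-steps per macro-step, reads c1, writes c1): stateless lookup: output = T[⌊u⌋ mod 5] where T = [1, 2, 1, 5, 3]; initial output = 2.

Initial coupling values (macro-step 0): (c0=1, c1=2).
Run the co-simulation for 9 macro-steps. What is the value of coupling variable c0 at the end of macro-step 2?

macro 1: S0 reads c1=2 → after 3×micro: 2; S1 reads c1=2 → after 2×micro: 1 ⇒ (c0=2, c1=1)
macro 2: S0 reads c1=1 → after 3×micro: -1; S1 reads c1=1 → after 2×micro: 2 ⇒ (c0=-1, c1=2)
macro 3: S0 reads c1=2 → after 3×micro: 2; S1 reads c1=2 → after 2×micro: 1 ⇒ (c0=2, c1=1)
macro 4: S0 reads c1=1 → after 3×micro: -1; S1 reads c1=1 → after 2×micro: 2 ⇒ (c0=-1, c1=2)
macro 5: S0 reads c1=2 → after 3×micro: 2; S1 reads c1=2 → after 2×micro: 1 ⇒ (c0=2, c1=1)
macro 6: S0 reads c1=1 → after 3×micro: -1; S1 reads c1=1 → after 2×micro: 2 ⇒ (c0=-1, c1=2)
macro 7: S0 reads c1=2 → after 3×micro: 2; S1 reads c1=2 → after 2×micro: 1 ⇒ (c0=2, c1=1)
macro 8: S0 reads c1=1 → after 3×micro: -1; S1 reads c1=1 → after 2×micro: 2 ⇒ (c0=-1, c1=2)
macro 9: S0 reads c1=2 → after 3×micro: 2; S1 reads c1=2 → after 2×micro: 1 ⇒ (c0=2, c1=1)

c0 at macro-step 2 = -1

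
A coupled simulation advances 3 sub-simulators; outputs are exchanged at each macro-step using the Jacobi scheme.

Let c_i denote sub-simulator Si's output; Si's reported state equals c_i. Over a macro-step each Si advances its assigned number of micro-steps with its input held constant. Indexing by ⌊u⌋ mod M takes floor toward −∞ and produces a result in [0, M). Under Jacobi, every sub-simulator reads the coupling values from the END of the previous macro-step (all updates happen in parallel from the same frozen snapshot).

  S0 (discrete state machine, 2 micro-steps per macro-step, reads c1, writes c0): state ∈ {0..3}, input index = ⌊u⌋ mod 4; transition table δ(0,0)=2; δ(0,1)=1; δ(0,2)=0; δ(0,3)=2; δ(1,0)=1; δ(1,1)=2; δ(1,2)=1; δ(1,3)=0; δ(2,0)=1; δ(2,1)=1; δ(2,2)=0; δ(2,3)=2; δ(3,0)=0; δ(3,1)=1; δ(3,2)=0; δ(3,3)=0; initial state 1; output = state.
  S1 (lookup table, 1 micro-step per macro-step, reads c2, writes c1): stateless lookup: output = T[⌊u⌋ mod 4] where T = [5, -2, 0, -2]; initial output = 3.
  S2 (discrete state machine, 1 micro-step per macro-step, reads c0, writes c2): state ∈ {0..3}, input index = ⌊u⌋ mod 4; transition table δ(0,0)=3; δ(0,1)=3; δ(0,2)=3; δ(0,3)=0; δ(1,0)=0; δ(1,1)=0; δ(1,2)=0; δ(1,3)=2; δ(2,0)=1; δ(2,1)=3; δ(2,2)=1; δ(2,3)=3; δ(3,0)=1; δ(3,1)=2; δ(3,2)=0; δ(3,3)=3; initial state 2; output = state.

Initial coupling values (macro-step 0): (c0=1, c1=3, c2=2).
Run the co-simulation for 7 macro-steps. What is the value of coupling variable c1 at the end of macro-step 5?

c1 at macro-step 5 = 0

macro 1: S0 reads c1=3 → after 2×micro: 2; S1 reads c2=2 → after 1×micro: 0; S2 reads c0=1 → after 1×micro: 3 ⇒ (c0=2, c1=0, c2=3)
macro 2: S0 reads c1=0 → after 2×micro: 1; S1 reads c2=3 → after 1×micro: -2; S2 reads c0=2 → after 1×micro: 0 ⇒ (c0=1, c1=-2, c2=0)
macro 3: S0 reads c1=-2 → after 2×micro: 1; S1 reads c2=0 → after 1×micro: 5; S2 reads c0=1 → after 1×micro: 3 ⇒ (c0=1, c1=5, c2=3)
macro 4: S0 reads c1=5 → after 2×micro: 1; S1 reads c2=3 → after 1×micro: -2; S2 reads c0=1 → after 1×micro: 2 ⇒ (c0=1, c1=-2, c2=2)
macro 5: S0 reads c1=-2 → after 2×micro: 1; S1 reads c2=2 → after 1×micro: 0; S2 reads c0=1 → after 1×micro: 3 ⇒ (c0=1, c1=0, c2=3)
macro 6: S0 reads c1=0 → after 2×micro: 1; S1 reads c2=3 → after 1×micro: -2; S2 reads c0=1 → after 1×micro: 2 ⇒ (c0=1, c1=-2, c2=2)
macro 7: S0 reads c1=-2 → after 2×micro: 1; S1 reads c2=2 → after 1×micro: 0; S2 reads c0=1 → after 1×micro: 3 ⇒ (c0=1, c1=0, c2=3)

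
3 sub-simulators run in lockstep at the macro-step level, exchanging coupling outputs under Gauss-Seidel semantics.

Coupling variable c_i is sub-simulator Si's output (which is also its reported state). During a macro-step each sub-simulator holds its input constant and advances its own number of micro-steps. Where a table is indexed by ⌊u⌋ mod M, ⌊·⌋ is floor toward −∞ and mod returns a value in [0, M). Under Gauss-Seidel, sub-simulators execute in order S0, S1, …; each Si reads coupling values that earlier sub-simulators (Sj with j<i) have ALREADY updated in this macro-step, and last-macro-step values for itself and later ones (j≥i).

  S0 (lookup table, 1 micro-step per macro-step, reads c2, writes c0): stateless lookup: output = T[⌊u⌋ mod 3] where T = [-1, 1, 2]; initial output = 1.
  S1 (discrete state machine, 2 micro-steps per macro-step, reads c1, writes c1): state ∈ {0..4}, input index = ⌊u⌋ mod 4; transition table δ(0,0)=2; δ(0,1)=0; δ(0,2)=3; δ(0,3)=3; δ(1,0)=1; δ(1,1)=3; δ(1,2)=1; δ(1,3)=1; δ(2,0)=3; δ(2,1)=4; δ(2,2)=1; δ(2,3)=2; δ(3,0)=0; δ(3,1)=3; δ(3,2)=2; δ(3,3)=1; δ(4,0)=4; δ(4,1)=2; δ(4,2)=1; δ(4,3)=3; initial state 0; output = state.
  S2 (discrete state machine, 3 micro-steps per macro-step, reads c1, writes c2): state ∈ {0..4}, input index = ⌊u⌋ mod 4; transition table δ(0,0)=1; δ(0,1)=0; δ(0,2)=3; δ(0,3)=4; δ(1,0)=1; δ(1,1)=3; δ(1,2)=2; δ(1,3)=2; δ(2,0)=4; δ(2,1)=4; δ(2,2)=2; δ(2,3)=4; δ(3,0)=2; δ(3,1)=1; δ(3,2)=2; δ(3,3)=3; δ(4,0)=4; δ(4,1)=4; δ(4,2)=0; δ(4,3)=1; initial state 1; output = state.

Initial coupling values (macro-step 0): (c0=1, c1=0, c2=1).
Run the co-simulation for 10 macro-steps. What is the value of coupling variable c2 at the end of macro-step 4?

macro 1: S0 reads c2=1 → after 1×micro: 1; S1 reads c1=0 → after 2×micro: 3; S2 reads c1=3 → after 3×micro: 1 ⇒ (c0=1, c1=3, c2=1)
macro 2: S0 reads c2=1 → after 1×micro: 1; S1 reads c1=3 → after 2×micro: 1; S2 reads c1=1 → after 3×micro: 3 ⇒ (c0=1, c1=1, c2=3)
macro 3: S0 reads c2=3 → after 1×micro: -1; S1 reads c1=1 → after 2×micro: 3; S2 reads c1=3 → after 3×micro: 3 ⇒ (c0=-1, c1=3, c2=3)
macro 4: S0 reads c2=3 → after 1×micro: -1; S1 reads c1=3 → after 2×micro: 1; S2 reads c1=1 → after 3×micro: 1 ⇒ (c0=-1, c1=1, c2=1)
macro 5: S0 reads c2=1 → after 1×micro: 1; S1 reads c1=1 → after 2×micro: 3; S2 reads c1=3 → after 3×micro: 1 ⇒ (c0=1, c1=3, c2=1)
macro 6: S0 reads c2=1 → after 1×micro: 1; S1 reads c1=3 → after 2×micro: 1; S2 reads c1=1 → after 3×micro: 3 ⇒ (c0=1, c1=1, c2=3)
macro 7: S0 reads c2=3 → after 1×micro: -1; S1 reads c1=1 → after 2×micro: 3; S2 reads c1=3 → after 3×micro: 3 ⇒ (c0=-1, c1=3, c2=3)
macro 8: S0 reads c2=3 → after 1×micro: -1; S1 reads c1=3 → after 2×micro: 1; S2 reads c1=1 → after 3×micro: 1 ⇒ (c0=-1, c1=1, c2=1)
macro 9: S0 reads c2=1 → after 1×micro: 1; S1 reads c1=1 → after 2×micro: 3; S2 reads c1=3 → after 3×micro: 1 ⇒ (c0=1, c1=3, c2=1)
macro 10: S0 reads c2=1 → after 1×micro: 1; S1 reads c1=3 → after 2×micro: 1; S2 reads c1=1 → after 3×micro: 3 ⇒ (c0=1, c1=1, c2=3)

c2 at macro-step 4 = 1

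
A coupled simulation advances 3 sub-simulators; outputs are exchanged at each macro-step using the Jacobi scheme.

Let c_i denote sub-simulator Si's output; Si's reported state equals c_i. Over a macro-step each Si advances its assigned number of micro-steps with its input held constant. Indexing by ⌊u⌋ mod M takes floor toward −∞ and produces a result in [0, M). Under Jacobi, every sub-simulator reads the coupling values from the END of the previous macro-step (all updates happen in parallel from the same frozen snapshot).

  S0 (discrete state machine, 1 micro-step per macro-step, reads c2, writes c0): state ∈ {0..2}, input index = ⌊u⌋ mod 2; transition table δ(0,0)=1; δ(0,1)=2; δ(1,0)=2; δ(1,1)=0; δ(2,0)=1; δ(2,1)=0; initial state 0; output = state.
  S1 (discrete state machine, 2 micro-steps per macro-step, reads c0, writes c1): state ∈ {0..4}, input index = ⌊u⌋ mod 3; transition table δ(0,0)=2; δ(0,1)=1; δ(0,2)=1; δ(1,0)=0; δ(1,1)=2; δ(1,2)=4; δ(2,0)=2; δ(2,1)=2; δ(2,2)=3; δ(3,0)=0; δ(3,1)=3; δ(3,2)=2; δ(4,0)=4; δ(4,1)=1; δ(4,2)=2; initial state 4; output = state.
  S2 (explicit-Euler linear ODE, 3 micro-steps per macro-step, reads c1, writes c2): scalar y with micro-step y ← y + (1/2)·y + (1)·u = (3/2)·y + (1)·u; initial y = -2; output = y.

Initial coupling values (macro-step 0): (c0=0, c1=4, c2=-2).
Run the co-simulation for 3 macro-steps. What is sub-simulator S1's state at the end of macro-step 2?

S1 state at macro-step 2 = 2

macro 1: S0 reads c2=-2 → after 1×micro: 1; S1 reads c0=0 → after 2×micro: 4; S2 reads c1=4 → after 3×micro: 49/4 ⇒ (c0=1, c1=4, c2=49/4)
macro 2: S0 reads c2=49/4 → after 1×micro: 2; S1 reads c0=1 → after 2×micro: 2; S2 reads c1=4 → after 3×micro: 1931/32 ⇒ (c0=2, c1=2, c2=1931/32)
macro 3: S0 reads c2=1931/32 → after 1×micro: 1; S1 reads c0=2 → after 2×micro: 2; S2 reads c1=2 → after 3×micro: 54569/256 ⇒ (c0=1, c1=2, c2=54569/256)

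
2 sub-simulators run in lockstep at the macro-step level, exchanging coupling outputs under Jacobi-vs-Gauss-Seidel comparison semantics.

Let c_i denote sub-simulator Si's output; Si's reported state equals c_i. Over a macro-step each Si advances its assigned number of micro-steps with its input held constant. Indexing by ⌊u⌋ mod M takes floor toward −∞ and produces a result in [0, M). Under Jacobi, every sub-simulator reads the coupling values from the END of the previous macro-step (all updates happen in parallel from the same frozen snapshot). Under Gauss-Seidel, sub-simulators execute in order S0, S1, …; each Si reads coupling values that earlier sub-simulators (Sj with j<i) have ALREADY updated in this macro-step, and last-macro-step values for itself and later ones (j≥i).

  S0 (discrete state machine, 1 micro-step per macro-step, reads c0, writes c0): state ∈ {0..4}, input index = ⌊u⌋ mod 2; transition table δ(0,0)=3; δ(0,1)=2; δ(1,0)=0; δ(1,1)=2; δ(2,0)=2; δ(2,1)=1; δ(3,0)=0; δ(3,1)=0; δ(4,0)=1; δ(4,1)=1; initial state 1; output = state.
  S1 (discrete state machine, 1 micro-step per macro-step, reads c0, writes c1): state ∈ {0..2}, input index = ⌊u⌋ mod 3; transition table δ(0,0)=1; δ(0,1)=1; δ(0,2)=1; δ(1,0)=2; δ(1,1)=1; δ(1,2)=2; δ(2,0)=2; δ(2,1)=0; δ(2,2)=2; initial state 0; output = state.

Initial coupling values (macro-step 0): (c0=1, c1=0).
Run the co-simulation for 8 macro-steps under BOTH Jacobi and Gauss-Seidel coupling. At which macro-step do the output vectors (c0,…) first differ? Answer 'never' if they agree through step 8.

first divergence at macro-step: never

[Jacobi] macro 1: S0 reads c0=1 → after 1×micro: 2; S1 reads c0=1 → after 1×micro: 1 ⇒ (c0=2, c1=1)
[Jacobi] macro 2: S0 reads c0=2 → after 1×micro: 2; S1 reads c0=2 → after 1×micro: 2 ⇒ (c0=2, c1=2)
[Jacobi] macro 3: S0 reads c0=2 → after 1×micro: 2; S1 reads c0=2 → after 1×micro: 2 ⇒ (c0=2, c1=2)
[Jacobi] macro 4: S0 reads c0=2 → after 1×micro: 2; S1 reads c0=2 → after 1×micro: 2 ⇒ (c0=2, c1=2)
[Jacobi] macro 5: S0 reads c0=2 → after 1×micro: 2; S1 reads c0=2 → after 1×micro: 2 ⇒ (c0=2, c1=2)
[Jacobi] macro 6: S0 reads c0=2 → after 1×micro: 2; S1 reads c0=2 → after 1×micro: 2 ⇒ (c0=2, c1=2)
[Jacobi] macro 7: S0 reads c0=2 → after 1×micro: 2; S1 reads c0=2 → after 1×micro: 2 ⇒ (c0=2, c1=2)
[Jacobi] macro 8: S0 reads c0=2 → after 1×micro: 2; S1 reads c0=2 → after 1×micro: 2 ⇒ (c0=2, c1=2)
[Gauss-Seidel] macro 1: S0 reads c0=1 → after 1×micro: 2; S1 reads c0=2 → after 1×micro: 1 ⇒ (c0=2, c1=1)
[Gauss-Seidel] macro 2: S0 reads c0=2 → after 1×micro: 2; S1 reads c0=2 → after 1×micro: 2 ⇒ (c0=2, c1=2)
[Gauss-Seidel] macro 3: S0 reads c0=2 → after 1×micro: 2; S1 reads c0=2 → after 1×micro: 2 ⇒ (c0=2, c1=2)
[Gauss-Seidel] macro 4: S0 reads c0=2 → after 1×micro: 2; S1 reads c0=2 → after 1×micro: 2 ⇒ (c0=2, c1=2)
[Gauss-Seidel] macro 5: S0 reads c0=2 → after 1×micro: 2; S1 reads c0=2 → after 1×micro: 2 ⇒ (c0=2, c1=2)
[Gauss-Seidel] macro 6: S0 reads c0=2 → after 1×micro: 2; S1 reads c0=2 → after 1×micro: 2 ⇒ (c0=2, c1=2)
[Gauss-Seidel] macro 7: S0 reads c0=2 → after 1×micro: 2; S1 reads c0=2 → after 1×micro: 2 ⇒ (c0=2, c1=2)
[Gauss-Seidel] macro 8: S0 reads c0=2 → after 1×micro: 2; S1 reads c0=2 → after 1×micro: 2 ⇒ (c0=2, c1=2)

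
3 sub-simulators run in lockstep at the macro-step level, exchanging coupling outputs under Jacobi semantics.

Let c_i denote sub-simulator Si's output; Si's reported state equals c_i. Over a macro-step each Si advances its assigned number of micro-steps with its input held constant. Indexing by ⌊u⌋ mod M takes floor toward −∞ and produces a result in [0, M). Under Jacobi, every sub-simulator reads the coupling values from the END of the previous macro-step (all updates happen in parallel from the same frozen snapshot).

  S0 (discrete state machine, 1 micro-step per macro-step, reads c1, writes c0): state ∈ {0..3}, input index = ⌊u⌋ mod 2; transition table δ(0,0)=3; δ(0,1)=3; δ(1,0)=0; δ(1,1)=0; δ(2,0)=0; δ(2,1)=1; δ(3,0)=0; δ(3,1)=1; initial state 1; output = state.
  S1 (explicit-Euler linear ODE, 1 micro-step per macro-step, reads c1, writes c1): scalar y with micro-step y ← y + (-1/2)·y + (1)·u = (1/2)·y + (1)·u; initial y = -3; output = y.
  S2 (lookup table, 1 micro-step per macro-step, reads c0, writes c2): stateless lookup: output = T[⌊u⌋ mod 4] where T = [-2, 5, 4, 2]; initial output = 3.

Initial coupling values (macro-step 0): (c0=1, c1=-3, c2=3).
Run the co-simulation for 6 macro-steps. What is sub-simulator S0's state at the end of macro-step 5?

macro 1: S0 reads c1=-3 → after 1×micro: 0; S1 reads c1=-3 → after 1×micro: -9/2; S2 reads c0=1 → after 1×micro: 5 ⇒ (c0=0, c1=-9/2, c2=5)
macro 2: S0 reads c1=-9/2 → after 1×micro: 3; S1 reads c1=-9/2 → after 1×micro: -27/4; S2 reads c0=0 → after 1×micro: -2 ⇒ (c0=3, c1=-27/4, c2=-2)
macro 3: S0 reads c1=-27/4 → after 1×micro: 1; S1 reads c1=-27/4 → after 1×micro: -81/8; S2 reads c0=3 → after 1×micro: 2 ⇒ (c0=1, c1=-81/8, c2=2)
macro 4: S0 reads c1=-81/8 → after 1×micro: 0; S1 reads c1=-81/8 → after 1×micro: -243/16; S2 reads c0=1 → after 1×micro: 5 ⇒ (c0=0, c1=-243/16, c2=5)
macro 5: S0 reads c1=-243/16 → after 1×micro: 3; S1 reads c1=-243/16 → after 1×micro: -729/32; S2 reads c0=0 → after 1×micro: -2 ⇒ (c0=3, c1=-729/32, c2=-2)
macro 6: S0 reads c1=-729/32 → after 1×micro: 1; S1 reads c1=-729/32 → after 1×micro: -2187/64; S2 reads c0=3 → after 1×micro: 2 ⇒ (c0=1, c1=-2187/64, c2=2)

S0 state at macro-step 5 = 3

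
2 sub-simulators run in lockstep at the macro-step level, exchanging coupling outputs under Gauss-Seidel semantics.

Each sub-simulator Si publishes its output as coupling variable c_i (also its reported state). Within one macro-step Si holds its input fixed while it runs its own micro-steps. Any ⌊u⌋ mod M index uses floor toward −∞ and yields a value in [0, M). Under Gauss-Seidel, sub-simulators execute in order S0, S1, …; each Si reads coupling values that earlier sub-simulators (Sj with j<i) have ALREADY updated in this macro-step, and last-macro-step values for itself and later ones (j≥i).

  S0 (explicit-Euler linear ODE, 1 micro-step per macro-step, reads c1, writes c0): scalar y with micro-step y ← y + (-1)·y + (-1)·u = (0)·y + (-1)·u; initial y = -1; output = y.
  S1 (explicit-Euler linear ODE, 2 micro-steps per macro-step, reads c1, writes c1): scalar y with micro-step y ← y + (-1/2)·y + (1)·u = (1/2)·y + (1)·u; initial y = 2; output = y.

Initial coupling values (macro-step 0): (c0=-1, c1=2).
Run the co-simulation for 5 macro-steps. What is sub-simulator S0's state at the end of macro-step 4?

S0 state at macro-step 4 = -343/32

macro 1: S0 reads c1=2 → after 1×micro: -2; S1 reads c1=2 → after 2×micro: 7/2 ⇒ (c0=-2, c1=7/2)
macro 2: S0 reads c1=7/2 → after 1×micro: -7/2; S1 reads c1=7/2 → after 2×micro: 49/8 ⇒ (c0=-7/2, c1=49/8)
macro 3: S0 reads c1=49/8 → after 1×micro: -49/8; S1 reads c1=49/8 → after 2×micro: 343/32 ⇒ (c0=-49/8, c1=343/32)
macro 4: S0 reads c1=343/32 → after 1×micro: -343/32; S1 reads c1=343/32 → after 2×micro: 2401/128 ⇒ (c0=-343/32, c1=2401/128)
macro 5: S0 reads c1=2401/128 → after 1×micro: -2401/128; S1 reads c1=2401/128 → after 2×micro: 16807/512 ⇒ (c0=-2401/128, c1=16807/512)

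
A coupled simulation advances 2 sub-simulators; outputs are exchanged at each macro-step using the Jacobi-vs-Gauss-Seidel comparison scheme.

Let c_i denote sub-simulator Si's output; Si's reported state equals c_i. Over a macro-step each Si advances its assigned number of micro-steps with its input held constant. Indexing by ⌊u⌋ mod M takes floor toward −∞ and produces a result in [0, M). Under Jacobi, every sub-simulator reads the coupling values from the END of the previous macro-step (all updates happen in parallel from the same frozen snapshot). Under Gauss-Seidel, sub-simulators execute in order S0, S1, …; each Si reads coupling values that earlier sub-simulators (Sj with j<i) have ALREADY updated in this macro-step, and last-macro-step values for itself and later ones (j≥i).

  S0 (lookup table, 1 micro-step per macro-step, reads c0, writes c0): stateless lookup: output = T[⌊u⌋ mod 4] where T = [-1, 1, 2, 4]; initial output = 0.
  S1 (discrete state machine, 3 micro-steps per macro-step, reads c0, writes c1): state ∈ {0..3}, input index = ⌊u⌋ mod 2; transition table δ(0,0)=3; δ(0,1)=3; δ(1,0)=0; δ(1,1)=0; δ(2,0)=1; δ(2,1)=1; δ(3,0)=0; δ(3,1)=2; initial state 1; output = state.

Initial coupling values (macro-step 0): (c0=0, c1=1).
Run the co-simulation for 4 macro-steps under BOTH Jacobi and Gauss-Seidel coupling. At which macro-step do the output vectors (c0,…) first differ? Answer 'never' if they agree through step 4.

first divergence at macro-step: 1

[Jacobi] macro 1: S0 reads c0=0 → after 1×micro: -1; S1 reads c0=0 → after 3×micro: 0 ⇒ (c0=-1, c1=0)
[Jacobi] macro 2: S0 reads c0=-1 → after 1×micro: 4; S1 reads c0=-1 → after 3×micro: 1 ⇒ (c0=4, c1=1)
[Jacobi] macro 3: S0 reads c0=4 → after 1×micro: -1; S1 reads c0=4 → after 3×micro: 0 ⇒ (c0=-1, c1=0)
[Jacobi] macro 4: S0 reads c0=-1 → after 1×micro: 4; S1 reads c0=-1 → after 3×micro: 1 ⇒ (c0=4, c1=1)
[Gauss-Seidel] macro 1: S0 reads c0=0 → after 1×micro: -1; S1 reads c0=-1 → after 3×micro: 2 ⇒ (c0=-1, c1=2)
[Gauss-Seidel] macro 2: S0 reads c0=-1 → after 1×micro: 4; S1 reads c0=4 → after 3×micro: 3 ⇒ (c0=4, c1=3)
[Gauss-Seidel] macro 3: S0 reads c0=4 → after 1×micro: -1; S1 reads c0=-1 → after 3×micro: 0 ⇒ (c0=-1, c1=0)
[Gauss-Seidel] macro 4: S0 reads c0=-1 → after 1×micro: 4; S1 reads c0=4 → after 3×micro: 3 ⇒ (c0=4, c1=3)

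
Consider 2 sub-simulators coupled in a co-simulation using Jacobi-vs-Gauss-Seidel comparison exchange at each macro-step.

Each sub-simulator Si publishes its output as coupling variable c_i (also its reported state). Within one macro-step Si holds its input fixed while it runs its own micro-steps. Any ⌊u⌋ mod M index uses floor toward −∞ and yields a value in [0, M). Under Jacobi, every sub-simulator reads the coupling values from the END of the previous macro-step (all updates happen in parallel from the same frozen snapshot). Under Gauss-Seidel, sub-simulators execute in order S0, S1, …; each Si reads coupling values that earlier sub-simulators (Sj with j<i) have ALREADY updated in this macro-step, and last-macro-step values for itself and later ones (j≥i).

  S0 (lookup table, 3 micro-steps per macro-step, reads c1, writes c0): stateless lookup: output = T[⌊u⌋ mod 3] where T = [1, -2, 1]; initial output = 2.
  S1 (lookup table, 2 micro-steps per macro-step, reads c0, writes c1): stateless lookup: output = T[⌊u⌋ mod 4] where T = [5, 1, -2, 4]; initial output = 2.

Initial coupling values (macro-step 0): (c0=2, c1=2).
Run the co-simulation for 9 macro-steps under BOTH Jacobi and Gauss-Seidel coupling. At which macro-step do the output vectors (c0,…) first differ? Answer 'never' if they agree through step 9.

[Jacobi] macro 1: S0 reads c1=2 → after 3×micro: 1; S1 reads c0=2 → after 2×micro: -2 ⇒ (c0=1, c1=-2)
[Jacobi] macro 2: S0 reads c1=-2 → after 3×micro: -2; S1 reads c0=1 → after 2×micro: 1 ⇒ (c0=-2, c1=1)
[Jacobi] macro 3: S0 reads c1=1 → after 3×micro: -2; S1 reads c0=-2 → after 2×micro: -2 ⇒ (c0=-2, c1=-2)
[Jacobi] macro 4: S0 reads c1=-2 → after 3×micro: -2; S1 reads c0=-2 → after 2×micro: -2 ⇒ (c0=-2, c1=-2)
[Jacobi] macro 5: S0 reads c1=-2 → after 3×micro: -2; S1 reads c0=-2 → after 2×micro: -2 ⇒ (c0=-2, c1=-2)
[Jacobi] macro 6: S0 reads c1=-2 → after 3×micro: -2; S1 reads c0=-2 → after 2×micro: -2 ⇒ (c0=-2, c1=-2)
[Jacobi] macro 7: S0 reads c1=-2 → after 3×micro: -2; S1 reads c0=-2 → after 2×micro: -2 ⇒ (c0=-2, c1=-2)
[Jacobi] macro 8: S0 reads c1=-2 → after 3×micro: -2; S1 reads c0=-2 → after 2×micro: -2 ⇒ (c0=-2, c1=-2)
[Jacobi] macro 9: S0 reads c1=-2 → after 3×micro: -2; S1 reads c0=-2 → after 2×micro: -2 ⇒ (c0=-2, c1=-2)
[Gauss-Seidel] macro 1: S0 reads c1=2 → after 3×micro: 1; S1 reads c0=1 → after 2×micro: 1 ⇒ (c0=1, c1=1)
[Gauss-Seidel] macro 2: S0 reads c1=1 → after 3×micro: -2; S1 reads c0=-2 → after 2×micro: -2 ⇒ (c0=-2, c1=-2)
[Gauss-Seidel] macro 3: S0 reads c1=-2 → after 3×micro: -2; S1 reads c0=-2 → after 2×micro: -2 ⇒ (c0=-2, c1=-2)
[Gauss-Seidel] macro 4: S0 reads c1=-2 → after 3×micro: -2; S1 reads c0=-2 → after 2×micro: -2 ⇒ (c0=-2, c1=-2)
[Gauss-Seidel] macro 5: S0 reads c1=-2 → after 3×micro: -2; S1 reads c0=-2 → after 2×micro: -2 ⇒ (c0=-2, c1=-2)
[Gauss-Seidel] macro 6: S0 reads c1=-2 → after 3×micro: -2; S1 reads c0=-2 → after 2×micro: -2 ⇒ (c0=-2, c1=-2)
[Gauss-Seidel] macro 7: S0 reads c1=-2 → after 3×micro: -2; S1 reads c0=-2 → after 2×micro: -2 ⇒ (c0=-2, c1=-2)
[Gauss-Seidel] macro 8: S0 reads c1=-2 → after 3×micro: -2; S1 reads c0=-2 → after 2×micro: -2 ⇒ (c0=-2, c1=-2)
[Gauss-Seidel] macro 9: S0 reads c1=-2 → after 3×micro: -2; S1 reads c0=-2 → after 2×micro: -2 ⇒ (c0=-2, c1=-2)

first divergence at macro-step: 1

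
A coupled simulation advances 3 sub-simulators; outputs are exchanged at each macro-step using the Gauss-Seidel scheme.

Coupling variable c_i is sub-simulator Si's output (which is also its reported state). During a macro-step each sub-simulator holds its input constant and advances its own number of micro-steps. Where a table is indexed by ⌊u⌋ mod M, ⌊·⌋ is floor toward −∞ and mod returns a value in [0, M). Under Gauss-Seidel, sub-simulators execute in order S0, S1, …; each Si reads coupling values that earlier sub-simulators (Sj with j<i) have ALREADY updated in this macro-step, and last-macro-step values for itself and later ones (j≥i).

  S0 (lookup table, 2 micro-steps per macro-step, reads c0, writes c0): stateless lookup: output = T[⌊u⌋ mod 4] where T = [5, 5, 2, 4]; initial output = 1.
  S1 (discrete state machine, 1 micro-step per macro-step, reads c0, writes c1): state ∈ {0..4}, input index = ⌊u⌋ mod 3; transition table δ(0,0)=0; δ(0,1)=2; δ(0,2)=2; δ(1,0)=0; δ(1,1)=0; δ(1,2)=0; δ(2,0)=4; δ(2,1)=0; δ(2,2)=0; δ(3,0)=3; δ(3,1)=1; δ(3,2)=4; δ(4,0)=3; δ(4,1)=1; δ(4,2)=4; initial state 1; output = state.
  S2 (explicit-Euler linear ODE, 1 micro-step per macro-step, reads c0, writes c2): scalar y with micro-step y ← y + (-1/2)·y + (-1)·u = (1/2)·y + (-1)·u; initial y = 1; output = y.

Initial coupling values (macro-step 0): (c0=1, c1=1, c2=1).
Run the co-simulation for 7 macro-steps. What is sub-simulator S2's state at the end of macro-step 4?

macro 1: S0 reads c0=1 → after 2×micro: 5; S1 reads c0=5 → after 1×micro: 0; S2 reads c0=5 → after 1×micro: -9/2 ⇒ (c0=5, c1=0, c2=-9/2)
macro 2: S0 reads c0=5 → after 2×micro: 5; S1 reads c0=5 → after 1×micro: 2; S2 reads c0=5 → after 1×micro: -29/4 ⇒ (c0=5, c1=2, c2=-29/4)
macro 3: S0 reads c0=5 → after 2×micro: 5; S1 reads c0=5 → after 1×micro: 0; S2 reads c0=5 → after 1×micro: -69/8 ⇒ (c0=5, c1=0, c2=-69/8)
macro 4: S0 reads c0=5 → after 2×micro: 5; S1 reads c0=5 → after 1×micro: 2; S2 reads c0=5 → after 1×micro: -149/16 ⇒ (c0=5, c1=2, c2=-149/16)
macro 5: S0 reads c0=5 → after 2×micro: 5; S1 reads c0=5 → after 1×micro: 0; S2 reads c0=5 → after 1×micro: -309/32 ⇒ (c0=5, c1=0, c2=-309/32)
macro 6: S0 reads c0=5 → after 2×micro: 5; S1 reads c0=5 → after 1×micro: 2; S2 reads c0=5 → after 1×micro: -629/64 ⇒ (c0=5, c1=2, c2=-629/64)
macro 7: S0 reads c0=5 → after 2×micro: 5; S1 reads c0=5 → after 1×micro: 0; S2 reads c0=5 → after 1×micro: -1269/128 ⇒ (c0=5, c1=0, c2=-1269/128)

S2 state at macro-step 4 = -149/16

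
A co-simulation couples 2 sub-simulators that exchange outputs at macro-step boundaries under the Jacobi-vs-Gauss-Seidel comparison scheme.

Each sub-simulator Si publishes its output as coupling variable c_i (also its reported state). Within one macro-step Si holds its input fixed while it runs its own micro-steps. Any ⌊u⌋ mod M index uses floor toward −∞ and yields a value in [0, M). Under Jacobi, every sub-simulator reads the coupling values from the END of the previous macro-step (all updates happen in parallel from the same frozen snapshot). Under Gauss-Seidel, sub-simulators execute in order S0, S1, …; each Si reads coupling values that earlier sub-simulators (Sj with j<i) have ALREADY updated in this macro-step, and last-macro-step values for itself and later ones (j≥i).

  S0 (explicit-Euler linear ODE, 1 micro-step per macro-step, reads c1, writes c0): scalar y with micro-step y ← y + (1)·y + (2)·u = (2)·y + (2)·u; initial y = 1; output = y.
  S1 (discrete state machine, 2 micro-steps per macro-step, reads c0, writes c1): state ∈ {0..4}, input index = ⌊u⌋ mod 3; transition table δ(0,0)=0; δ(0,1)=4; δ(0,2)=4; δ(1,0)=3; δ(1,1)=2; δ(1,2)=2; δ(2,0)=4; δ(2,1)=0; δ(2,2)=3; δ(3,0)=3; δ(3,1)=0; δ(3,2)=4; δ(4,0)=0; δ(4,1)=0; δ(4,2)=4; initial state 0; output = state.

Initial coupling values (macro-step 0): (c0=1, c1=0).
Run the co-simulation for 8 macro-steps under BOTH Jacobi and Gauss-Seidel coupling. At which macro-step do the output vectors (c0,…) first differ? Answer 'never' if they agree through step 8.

first divergence at macro-step: 1

[Jacobi] macro 1: S0 reads c1=0 → after 1×micro: 2; S1 reads c0=1 → after 2×micro: 0 ⇒ (c0=2, c1=0)
[Jacobi] macro 2: S0 reads c1=0 → after 1×micro: 4; S1 reads c0=2 → after 2×micro: 4 ⇒ (c0=4, c1=4)
[Jacobi] macro 3: S0 reads c1=4 → after 1×micro: 16; S1 reads c0=4 → after 2×micro: 4 ⇒ (c0=16, c1=4)
[Jacobi] macro 4: S0 reads c1=4 → after 1×micro: 40; S1 reads c0=16 → after 2×micro: 4 ⇒ (c0=40, c1=4)
[Jacobi] macro 5: S0 reads c1=4 → after 1×micro: 88; S1 reads c0=40 → after 2×micro: 4 ⇒ (c0=88, c1=4)
[Jacobi] macro 6: S0 reads c1=4 → after 1×micro: 184; S1 reads c0=88 → after 2×micro: 4 ⇒ (c0=184, c1=4)
[Jacobi] macro 7: S0 reads c1=4 → after 1×micro: 376; S1 reads c0=184 → after 2×micro: 4 ⇒ (c0=376, c1=4)
[Jacobi] macro 8: S0 reads c1=4 → after 1×micro: 760; S1 reads c0=376 → after 2×micro: 4 ⇒ (c0=760, c1=4)
[Gauss-Seidel] macro 1: S0 reads c1=0 → after 1×micro: 2; S1 reads c0=2 → after 2×micro: 4 ⇒ (c0=2, c1=4)
[Gauss-Seidel] macro 2: S0 reads c1=4 → after 1×micro: 12; S1 reads c0=12 → after 2×micro: 0 ⇒ (c0=12, c1=0)
[Gauss-Seidel] macro 3: S0 reads c1=0 → after 1×micro: 24; S1 reads c0=24 → after 2×micro: 0 ⇒ (c0=24, c1=0)
[Gauss-Seidel] macro 4: S0 reads c1=0 → after 1×micro: 48; S1 reads c0=48 → after 2×micro: 0 ⇒ (c0=48, c1=0)
[Gauss-Seidel] macro 5: S0 reads c1=0 → after 1×micro: 96; S1 reads c0=96 → after 2×micro: 0 ⇒ (c0=96, c1=0)
[Gauss-Seidel] macro 6: S0 reads c1=0 → after 1×micro: 192; S1 reads c0=192 → after 2×micro: 0 ⇒ (c0=192, c1=0)
[Gauss-Seidel] macro 7: S0 reads c1=0 → after 1×micro: 384; S1 reads c0=384 → after 2×micro: 0 ⇒ (c0=384, c1=0)
[Gauss-Seidel] macro 8: S0 reads c1=0 → after 1×micro: 768; S1 reads c0=768 → after 2×micro: 0 ⇒ (c0=768, c1=0)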